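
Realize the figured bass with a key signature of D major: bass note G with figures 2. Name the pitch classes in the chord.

G, A, C#, E

The written figures 2 are shorthand for 6/4/2: the 6/4 are implied.
A second above G in this key is A.
A fourth above G in this key is C#.
A sixth above G in this key is E.
Together with the bass G, this spells A dominant seventh in third inversion.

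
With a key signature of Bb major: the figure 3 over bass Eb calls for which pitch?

G

Counting 2 letter steps above Eb lands on G; in Bb major, that letter is G.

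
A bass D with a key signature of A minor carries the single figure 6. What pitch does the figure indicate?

B

Counting 5 letter steps above D lands on B; in A minor, that letter is B.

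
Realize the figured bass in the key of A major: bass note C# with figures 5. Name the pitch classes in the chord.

C#, E, G#

The written figures 5 are shorthand for 5/3: the 3 is implied.
A third above C# in this key is E.
A fifth above C# in this key is G#.
Together with the bass C#, this spells C# minor in root position.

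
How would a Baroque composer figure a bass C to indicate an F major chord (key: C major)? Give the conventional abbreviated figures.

6/4

C is the fifth of F major, so the chord is in second inversion.
A triad in second inversion is figured 6/4, conventionally abbreviated 6/4.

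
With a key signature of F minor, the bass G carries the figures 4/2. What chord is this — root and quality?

Ab major seventh

The figures 4/2 indicate a seventh chord in third inversion.
In third inversion the root lies a second above the bass: a second above G in F minor is Ab.
The chord tones are G, Ab, C, Eb, giving Ab major seventh.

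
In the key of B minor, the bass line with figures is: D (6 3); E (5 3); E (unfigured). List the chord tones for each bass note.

D (6/3): D, F#, B.
E (5/3): E, G, B.
E (5/3): E, G, B.

D, F#, B | E, G, B | E, G, B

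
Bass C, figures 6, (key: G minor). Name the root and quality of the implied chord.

The figures 6 indicate a triad in first inversion.
In first inversion the root lies a sixth above the bass: a sixth above C in G minor is A.
The chord tones are C, Eb, A, giving A diminished.

A diminished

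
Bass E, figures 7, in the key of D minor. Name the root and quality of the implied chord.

The figures 7 indicate a seventh chord in root position.
In root position the bass is the root, so the root is E.
The chord tones are E, G, Bb, D, giving E half-diminished seventh.

E half-diminished seventh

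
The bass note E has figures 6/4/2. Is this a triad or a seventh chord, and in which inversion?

Intervals of 6/4/2 above the bass form a seventh chord; the bass is the seventh, so this is third inversion.

seventh chord, third inversion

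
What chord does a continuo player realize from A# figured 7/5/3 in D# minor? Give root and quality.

A# minor seventh

The figures 7/5/3 indicate a seventh chord in root position.
In root position the bass is the root, so the root is A#.
The chord tones are A#, C#, E#, G#, giving A# minor seventh.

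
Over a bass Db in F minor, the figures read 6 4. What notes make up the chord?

Db, G, Bb

A fourth above Db in this key is G.
A sixth above Db in this key is Bb.
Together with the bass Db, this spells G diminished in second inversion.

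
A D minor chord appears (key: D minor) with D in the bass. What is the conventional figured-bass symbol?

D is the root of D minor, so the chord is in root position.
A triad in root position is figured 5/3, conventionally abbreviated (no figures — root-position triad).

no figures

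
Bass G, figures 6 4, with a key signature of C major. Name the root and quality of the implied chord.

C major

The figures 6 4 indicate a triad in second inversion.
In second inversion the root lies a fourth above the bass: a fourth above G in C major is C.
The chord tones are G, C, E, giving C major.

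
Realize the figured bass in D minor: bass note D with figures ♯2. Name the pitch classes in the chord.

The written figures ♯2 are shorthand for 6/4/2: the 6/4 are implied.
A second above D in this key is E, raised to E# by the sharp.
A fourth above D in this key is G.
A sixth above D in this key is Bb.

D, E#, G, Bb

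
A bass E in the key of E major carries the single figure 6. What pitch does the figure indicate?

C#

Counting 5 letter steps above E lands on C; in E major, that letter is C#.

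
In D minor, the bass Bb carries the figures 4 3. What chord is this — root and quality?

E half-diminished seventh

The figures 4 3 indicate a seventh chord in second inversion.
In second inversion the root lies a fourth above the bass: a fourth above Bb in D minor is E.
The chord tones are Bb, D, E, G, giving E half-diminished seventh.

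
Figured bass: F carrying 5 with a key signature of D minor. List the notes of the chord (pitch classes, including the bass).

The written figures 5 are shorthand for 5/3: the 3 is implied.
A third above F in this key is A.
A fifth above F in this key is C.
Together with the bass F, this spells F major in root position.

F, A, C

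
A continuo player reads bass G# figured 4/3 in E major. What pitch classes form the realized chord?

The written figures 4/3 are shorthand for 6/4/3: the 6 is implied.
A third above G# in this key is B.
A fourth above G# in this key is C#.
A sixth above G# in this key is E.
Together with the bass G#, this spells C# minor seventh in second inversion.

G#, B, C#, E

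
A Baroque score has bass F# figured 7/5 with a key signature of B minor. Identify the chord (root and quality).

The figures 7/5 indicate a seventh chord in root position.
In root position the bass is the root, so the root is F#.
The chord tones are F#, A, C#, E, giving F# minor seventh.

F# minor seventh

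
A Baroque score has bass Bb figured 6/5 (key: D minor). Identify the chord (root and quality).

The figures 6/5 indicate a seventh chord in first inversion.
In first inversion the root lies a sixth above the bass: a sixth above Bb in D minor is G.
The chord tones are Bb, D, F, G, giving G minor seventh.

G minor seventh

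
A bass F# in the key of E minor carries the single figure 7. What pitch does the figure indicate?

Counting 6 letter steps above F# lands on E; in E minor, that letter is E.

E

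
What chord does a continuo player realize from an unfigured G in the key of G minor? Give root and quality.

An unfigured bass indicates a triad in root position.
In root position the bass is the root, so the root is G.
The chord tones are G, Bb, D, giving G minor.

G minor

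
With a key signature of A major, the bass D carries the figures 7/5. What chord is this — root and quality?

The figures 7/5 indicate a seventh chord in root position.
In root position the bass is the root, so the root is D.
The chord tones are D, F#, A, C#, giving D major seventh.

D major seventh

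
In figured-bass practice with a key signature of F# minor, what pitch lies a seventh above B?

A

Counting 6 letter steps above B lands on A; in F# minor, that letter is A.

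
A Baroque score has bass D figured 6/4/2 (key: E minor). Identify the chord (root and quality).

E minor seventh

The figures 6/4/2 indicate a seventh chord in third inversion.
In third inversion the root lies a second above the bass: a second above D in E minor is E.
The chord tones are D, E, G, B, giving E minor seventh.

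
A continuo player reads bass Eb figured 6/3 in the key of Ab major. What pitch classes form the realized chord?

A third above Eb in this key is G.
A sixth above Eb in this key is C.
Together with the bass Eb, this spells C minor in first inversion.

Eb, G, C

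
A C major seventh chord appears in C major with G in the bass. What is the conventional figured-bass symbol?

G is the fifth of C major seventh, so the chord is in second inversion.
A seventh chord in second inversion is figured 6/4/3, conventionally abbreviated 4/3.

4/3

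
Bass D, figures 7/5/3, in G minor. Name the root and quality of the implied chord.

D minor seventh

The figures 7/5/3 indicate a seventh chord in root position.
In root position the bass is the root, so the root is D.
The chord tones are D, F, A, C, giving D minor seventh.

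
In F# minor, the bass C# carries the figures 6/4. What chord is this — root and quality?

F# minor

The figures 6/4 indicate a triad in second inversion.
In second inversion the root lies a fourth above the bass: a fourth above C# in F# minor is F#.
The chord tones are C#, F#, A, giving F# minor.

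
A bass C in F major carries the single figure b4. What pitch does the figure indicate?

Counting 3 letter steps above C lands on F; in F major, that letter is F.
The b4 figure lowers it a semitone, giving Fb.

Fb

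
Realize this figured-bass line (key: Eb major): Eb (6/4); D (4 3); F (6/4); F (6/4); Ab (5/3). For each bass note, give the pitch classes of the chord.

Eb, Ab, C | D, F, G, Bb | F, Bb, D | F, Bb, D | Ab, C, Eb

Eb (6/4): Eb, Ab, C.
D (6/4/3): D, F, G, Bb.
F (6/4): F, Bb, D.
F (6/4): F, Bb, D.
Ab (5/3): Ab, C, Eb.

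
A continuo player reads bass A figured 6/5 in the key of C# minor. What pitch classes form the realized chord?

The written figures 6/5 are shorthand for 6/5/3: the 3 is implied.
A third above A in this key is C#.
A fifth above A in this key is E.
A sixth above A in this key is F#.
Together with the bass A, this spells F# minor seventh in first inversion.

A, C#, E, F#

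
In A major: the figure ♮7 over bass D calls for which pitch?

Counting 6 letter steps above D lands on C; in A major, that letter is C#.
The ♮7 figure makes it natural, giving C.

C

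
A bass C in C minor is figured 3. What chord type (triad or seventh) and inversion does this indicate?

3 is shorthand for 5/3.
Intervals of 5/3 above the bass form a triad; the bass is the root, so this is root position.

triad, root position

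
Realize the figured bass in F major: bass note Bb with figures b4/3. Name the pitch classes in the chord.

Bb, D, Eb, G

The written figures b4/3 are shorthand for 6/4/3: the 6 is implied.
A third above Bb in this key is D.
A fourth above Bb in this key is E, lowered to Eb by the flat.
A sixth above Bb in this key is G.
Together with the bass Bb, this spells Eb major seventh in second inversion.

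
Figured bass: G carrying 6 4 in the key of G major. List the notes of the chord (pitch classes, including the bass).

A fourth above G in this key is C.
A sixth above G in this key is E.
Together with the bass G, this spells C major in second inversion.

G, C, E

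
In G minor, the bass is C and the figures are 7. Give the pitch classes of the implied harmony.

The written figures 7 are shorthand for 7/5/3: the 5/3 are implied.
A third above C in this key is Eb.
A fifth above C in this key is G.
A seventh above C in this key is Bb.
Together with the bass C, this spells C minor seventh in root position.

C, Eb, G, Bb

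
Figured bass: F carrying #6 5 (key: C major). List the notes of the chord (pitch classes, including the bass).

F, A, C, D#

The written figures #6 5 are shorthand for 6/5/3: the 3 is implied.
A third above F in this key is A.
A fifth above F in this key is C.
A sixth above F in this key is D, raised to D# by the sharp.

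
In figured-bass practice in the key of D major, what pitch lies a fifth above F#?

C#

Counting 4 letter steps above F# lands on C; in D major, that letter is C#.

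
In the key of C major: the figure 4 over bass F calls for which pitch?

Counting 3 letter steps above F lands on B; in C major, that letter is B.

B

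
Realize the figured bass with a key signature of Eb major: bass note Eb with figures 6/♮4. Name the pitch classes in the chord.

A fourth above Eb in this key is Ab, made natural (A) by the ♮ figure.
A sixth above Eb in this key is C.
Together with the bass Eb, this spells A diminished in second inversion.

Eb, A, C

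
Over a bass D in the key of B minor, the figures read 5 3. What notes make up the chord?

A third above D in this key is F#.
A fifth above D in this key is A.
Together with the bass D, this spells D major in root position.

D, F#, A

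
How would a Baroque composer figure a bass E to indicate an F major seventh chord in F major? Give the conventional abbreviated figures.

E is the seventh of F major seventh, so the chord is in third inversion.
A seventh chord in third inversion is figured 6/4/2, conventionally abbreviated 4/2.

4/2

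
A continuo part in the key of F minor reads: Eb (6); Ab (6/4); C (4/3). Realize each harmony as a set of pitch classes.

Eb, G, C | Ab, Db, F | C, Eb, F, Ab

Eb (6/3): Eb, G, C.
Ab (6/4): Ab, Db, F.
C (6/4/3): C, Eb, F, Ab.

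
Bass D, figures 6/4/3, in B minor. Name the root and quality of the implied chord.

G major seventh

The figures 6/4/3 indicate a seventh chord in second inversion.
In second inversion the root lies a fourth above the bass: a fourth above D in B minor is G.
The chord tones are D, F#, G, B, giving G major seventh.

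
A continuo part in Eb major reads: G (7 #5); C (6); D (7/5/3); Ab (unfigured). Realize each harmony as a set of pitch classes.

G, Bb, D#, F | C, Eb, Ab | D, F, Ab, C | Ab, C, Eb

G (7/#5/3): G, Bb, D#, F.
C (6/3): C, Eb, Ab.
D (7/5/3): D, F, Ab, C.
Ab (5/3): Ab, C, Eb.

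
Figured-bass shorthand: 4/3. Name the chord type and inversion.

4/3 is shorthand for 6/4/3.
Intervals of 6/4/3 above the bass form a seventh chord; the bass is the fifth, so this is second inversion.

seventh chord, second inversion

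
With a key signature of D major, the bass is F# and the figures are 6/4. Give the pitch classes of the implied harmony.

F#, B, D

A fourth above F# in this key is B.
A sixth above F# in this key is D.
Together with the bass F#, this spells B minor in second inversion.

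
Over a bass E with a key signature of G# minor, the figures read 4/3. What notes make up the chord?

The written figures 4/3 are shorthand for 6/4/3: the 6 is implied.
A third above E in this key is G#.
A fourth above E in this key is A#.
A sixth above E in this key is C#.
Together with the bass E, this spells A# half-diminished seventh in second inversion.

E, G#, A#, C#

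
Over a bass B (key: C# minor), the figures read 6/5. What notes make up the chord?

B, D#, F#, G#

The written figures 6/5 are shorthand for 6/5/3: the 3 is implied.
A third above B in this key is D#.
A fifth above B in this key is F#.
A sixth above B in this key is G#.
Together with the bass B, this spells G# minor seventh in first inversion.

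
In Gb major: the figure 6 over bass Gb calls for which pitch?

Counting 5 letter steps above Gb lands on E; in Gb major, that letter is Eb.

Eb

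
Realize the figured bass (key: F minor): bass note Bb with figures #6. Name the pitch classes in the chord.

The written figures #6 are shorthand for 6/3: the 3 is implied.
A third above Bb in this key is Db.
A sixth above Bb in this key is G, raised to G# by the sharp.

Bb, Db, G#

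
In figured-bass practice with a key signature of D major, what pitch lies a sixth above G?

Counting 5 letter steps above G lands on E; in D major, that letter is E.

E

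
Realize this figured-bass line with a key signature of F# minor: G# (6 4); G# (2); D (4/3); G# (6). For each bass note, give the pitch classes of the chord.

G#, C#, E | G#, A, C#, E | D, F#, G#, B | G#, B, E

G# (6/4): G#, C#, E.
G# (6/4/2): G#, A, C#, E.
D (6/4/3): D, F#, G#, B.
G# (6/3): G#, B, E.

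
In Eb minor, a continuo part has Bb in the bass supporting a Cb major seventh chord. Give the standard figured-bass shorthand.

4/2

Bb is the seventh of Cb major seventh, so the chord is in third inversion.
A seventh chord in third inversion is figured 6/4/2, conventionally abbreviated 4/2.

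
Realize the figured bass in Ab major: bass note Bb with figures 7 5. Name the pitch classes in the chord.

Bb, Db, F, Ab

The written figures 7 5 are shorthand for 7/5/3: the 3 is implied.
A third above Bb in this key is Db.
A fifth above Bb in this key is F.
A seventh above Bb in this key is Ab.
Together with the bass Bb, this spells Bb minor seventh in root position.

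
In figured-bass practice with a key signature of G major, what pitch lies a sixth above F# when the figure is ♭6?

Counting 5 letter steps above F# lands on D; in G major, that letter is D.
The b6 figure lowers it a semitone, giving Db.

Db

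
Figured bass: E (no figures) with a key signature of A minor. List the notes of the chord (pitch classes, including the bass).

E, G, B

An unfigured bass implies 5/3.
A third above E in this key is G.
A fifth above E in this key is B.
Together with the bass E, this spells E minor in root position.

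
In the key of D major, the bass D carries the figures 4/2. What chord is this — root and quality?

E minor seventh

The figures 4/2 indicate a seventh chord in third inversion.
In third inversion the root lies a second above the bass: a second above D in D major is E.
The chord tones are D, E, G, B, giving E minor seventh.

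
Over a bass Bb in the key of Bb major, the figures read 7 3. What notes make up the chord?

The written figures 7 3 are shorthand for 7/5/3: the 5 is implied.
A third above Bb in this key is D.
A fifth above Bb in this key is F.
A seventh above Bb in this key is A.
Together with the bass Bb, this spells Bb major seventh in root position.

Bb, D, F, A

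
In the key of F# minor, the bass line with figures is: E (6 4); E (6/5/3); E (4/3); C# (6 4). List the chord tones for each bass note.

E, A, C# | E, G#, B, C# | E, G#, A, C# | C#, F#, A

E (6/4): E, A, C#.
E (6/5/3): E, G#, B, C#.
E (6/4/3): E, G#, A, C#.
C# (6/4): C#, F#, A.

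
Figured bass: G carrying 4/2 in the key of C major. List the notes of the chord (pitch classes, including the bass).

The written figures 4/2 are shorthand for 6/4/2: the 6 is implied.
A second above G in this key is A.
A fourth above G in this key is C.
A sixth above G in this key is E.
Together with the bass G, this spells A minor seventh in third inversion.

G, A, C, E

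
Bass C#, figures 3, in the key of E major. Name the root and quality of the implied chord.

The figures 3 indicate a triad in root position.
In root position the bass is the root, so the root is C#.
The chord tones are C#, E, G#, giving C# minor.

C# minor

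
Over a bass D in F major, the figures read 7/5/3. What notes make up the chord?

A third above D in this key is F.
A fifth above D in this key is A.
A seventh above D in this key is C.
Together with the bass D, this spells D minor seventh in root position.

D, F, A, C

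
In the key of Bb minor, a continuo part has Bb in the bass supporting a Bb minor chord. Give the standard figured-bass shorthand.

no figures

Bb is the root of Bb minor, so the chord is in root position.
A triad in root position is figured 5/3, conventionally abbreviated (no figures — root-position triad).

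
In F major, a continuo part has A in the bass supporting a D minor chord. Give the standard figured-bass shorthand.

6/4

A is the fifth of D minor, so the chord is in second inversion.
A triad in second inversion is figured 6/4, conventionally abbreviated 6/4.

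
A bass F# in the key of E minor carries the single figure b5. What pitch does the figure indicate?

Counting 4 letter steps above F# lands on C; in E minor, that letter is C.
The b5 figure lowers it a semitone, giving Cb.

Cb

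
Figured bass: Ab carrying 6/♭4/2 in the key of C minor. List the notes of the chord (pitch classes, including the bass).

Ab, Bb, Db, F

A second above Ab in this key is Bb.
A fourth above Ab in this key is D, lowered to Db by the flat.
A sixth above Ab in this key is F.
Together with the bass Ab, this spells Bb minor seventh in third inversion.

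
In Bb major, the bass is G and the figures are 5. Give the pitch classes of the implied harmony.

The written figures 5 are shorthand for 5/3: the 3 is implied.
A third above G in this key is Bb.
A fifth above G in this key is D.
Together with the bass G, this spells G minor in root position.

G, Bb, D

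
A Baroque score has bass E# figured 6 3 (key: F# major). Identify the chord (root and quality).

The figures 6 3 indicate a triad in first inversion.
In first inversion the root lies a sixth above the bass: a sixth above E# in F# major is C#.
The chord tones are E#, G#, C#, giving C# major.

C# major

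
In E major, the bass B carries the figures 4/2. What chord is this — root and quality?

The figures 4/2 indicate a seventh chord in third inversion.
In third inversion the root lies a second above the bass: a second above B in E major is C#.
The chord tones are B, C#, E, G#, giving C# minor seventh.

C# minor seventh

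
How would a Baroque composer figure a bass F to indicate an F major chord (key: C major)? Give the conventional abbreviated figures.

no figures

F is the root of F major, so the chord is in root position.
A triad in root position is figured 5/3, conventionally abbreviated (no figures — root-position triad).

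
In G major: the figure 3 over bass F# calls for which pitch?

Counting 2 letter steps above F# lands on A; in G major, that letter is A.

A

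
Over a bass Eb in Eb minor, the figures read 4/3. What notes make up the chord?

Eb, Gb, Ab, Cb

The written figures 4/3 are shorthand for 6/4/3: the 6 is implied.
A third above Eb in this key is Gb.
A fourth above Eb in this key is Ab.
A sixth above Eb in this key is Cb.
Together with the bass Eb, this spells Ab minor seventh in second inversion.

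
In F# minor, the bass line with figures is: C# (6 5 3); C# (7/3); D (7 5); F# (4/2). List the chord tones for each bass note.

C#, E, G#, A | C#, E, G#, B | D, F#, A, C# | F#, G#, B, D

C# (6/5/3): C#, E, G#, A.
C# (7/5/3): C#, E, G#, B.
D (7/5/3): D, F#, A, C#.
F# (6/4/2): F#, G#, B, D.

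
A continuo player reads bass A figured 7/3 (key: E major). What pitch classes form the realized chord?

A, C#, E, G#

The written figures 7/3 are shorthand for 7/5/3: the 5 is implied.
A third above A in this key is C#.
A fifth above A in this key is E.
A seventh above A in this key is G#.
Together with the bass A, this spells A major seventh in root position.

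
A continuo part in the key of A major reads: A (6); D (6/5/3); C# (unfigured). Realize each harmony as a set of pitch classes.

A, C#, F# | D, F#, A, B | C#, E, G#

A (6/3): A, C#, F#.
D (6/5/3): D, F#, A, B.
C# (5/3): C#, E, G#.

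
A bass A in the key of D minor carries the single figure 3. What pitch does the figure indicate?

Counting 2 letter steps above A lands on C; in D minor, that letter is C.

C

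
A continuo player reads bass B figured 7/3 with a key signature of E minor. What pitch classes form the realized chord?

The written figures 7/3 are shorthand for 7/5/3: the 5 is implied.
A third above B in this key is D.
A fifth above B in this key is F#.
A seventh above B in this key is A.
Together with the bass B, this spells B minor seventh in root position.

B, D, F#, A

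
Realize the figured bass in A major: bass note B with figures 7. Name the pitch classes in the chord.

The written figures 7 are shorthand for 7/5/3: the 5/3 are implied.
A third above B in this key is D.
A fifth above B in this key is F#.
A seventh above B in this key is A.
Together with the bass B, this spells B minor seventh in root position.

B, D, F#, A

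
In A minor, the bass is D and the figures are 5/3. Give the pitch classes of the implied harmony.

A third above D in this key is F.
A fifth above D in this key is A.
Together with the bass D, this spells D minor in root position.

D, F, A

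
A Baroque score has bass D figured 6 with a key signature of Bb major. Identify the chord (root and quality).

The figures 6 indicate a triad in first inversion.
In first inversion the root lies a sixth above the bass: a sixth above D in Bb major is Bb.
The chord tones are D, F, Bb, giving Bb major.

Bb major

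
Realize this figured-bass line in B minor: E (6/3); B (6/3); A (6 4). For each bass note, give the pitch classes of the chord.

E (6/3): E, G, C#.
B (6/3): B, D, G.
A (6/4): A, D, F#.

E, G, C# | B, D, G | A, D, F#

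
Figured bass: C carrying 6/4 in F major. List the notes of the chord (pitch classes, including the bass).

A fourth above C in this key is F.
A sixth above C in this key is A.
Together with the bass C, this spells F major in second inversion.

C, F, A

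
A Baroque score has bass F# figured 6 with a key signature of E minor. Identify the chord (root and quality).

D major

The figures 6 indicate a triad in first inversion.
In first inversion the root lies a sixth above the bass: a sixth above F# in E minor is D.
The chord tones are F#, A, D, giving D major.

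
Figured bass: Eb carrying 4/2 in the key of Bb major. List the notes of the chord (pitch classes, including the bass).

The written figures 4/2 are shorthand for 6/4/2: the 6 is implied.
A second above Eb in this key is F.
A fourth above Eb in this key is A.
A sixth above Eb in this key is C.
Together with the bass Eb, this spells F dominant seventh in third inversion.

Eb, F, A, C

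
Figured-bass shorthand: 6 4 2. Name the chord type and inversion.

Intervals of 6/4/2 above the bass form a seventh chord; the bass is the seventh, so this is third inversion.

seventh chord, third inversion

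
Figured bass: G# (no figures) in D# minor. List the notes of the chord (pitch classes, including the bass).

An unfigured bass implies 5/3.
A third above G# in this key is B.
A fifth above G# in this key is D#.
Together with the bass G#, this spells G# minor in root position.

G#, B, D#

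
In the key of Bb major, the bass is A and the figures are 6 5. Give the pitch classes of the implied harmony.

The written figures 6 5 are shorthand for 6/5/3: the 3 is implied.
A third above A in this key is C.
A fifth above A in this key is Eb.
A sixth above A in this key is F.
Together with the bass A, this spells F dominant seventh in first inversion.

A, C, Eb, F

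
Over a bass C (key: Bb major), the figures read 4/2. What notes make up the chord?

C, D, F, A

The written figures 4/2 are shorthand for 6/4/2: the 6 is implied.
A second above C in this key is D.
A fourth above C in this key is F.
A sixth above C in this key is A.
Together with the bass C, this spells D minor seventh in third inversion.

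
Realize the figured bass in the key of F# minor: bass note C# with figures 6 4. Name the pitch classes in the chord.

C#, F#, A

A fourth above C# in this key is F#.
A sixth above C# in this key is A.
Together with the bass C#, this spells F# minor in second inversion.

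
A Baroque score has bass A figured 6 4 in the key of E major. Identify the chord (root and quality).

The figures 6 4 indicate a triad in second inversion.
In second inversion the root lies a fourth above the bass: a fourth above A in E major is D#.
The chord tones are A, D#, F#, giving D# diminished.

D# diminished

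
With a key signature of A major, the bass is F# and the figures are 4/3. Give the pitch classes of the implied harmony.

The written figures 4/3 are shorthand for 6/4/3: the 6 is implied.
A third above F# in this key is A.
A fourth above F# in this key is B.
A sixth above F# in this key is D.
Together with the bass F#, this spells B minor seventh in second inversion.

F#, A, B, D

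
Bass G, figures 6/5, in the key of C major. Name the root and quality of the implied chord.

E minor seventh

The figures 6/5 indicate a seventh chord in first inversion.
In first inversion the root lies a sixth above the bass: a sixth above G in C major is E.
The chord tones are G, B, D, E, giving E minor seventh.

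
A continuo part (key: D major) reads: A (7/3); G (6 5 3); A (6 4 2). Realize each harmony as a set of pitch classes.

A, C#, E, G | G, B, D, E | A, B, D, F#

A (7/5/3): A, C#, E, G.
G (6/5/3): G, B, D, E.
A (6/4/2): A, B, D, F#.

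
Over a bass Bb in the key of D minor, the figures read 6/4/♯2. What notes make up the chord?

Bb, C#, E, G

A second above Bb in this key is C, raised to C# by the sharp.
A fourth above Bb in this key is E.
A sixth above Bb in this key is G.
Together with the bass Bb, this spells C# diminished seventh in third inversion.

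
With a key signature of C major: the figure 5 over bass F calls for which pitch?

Counting 4 letter steps above F lands on C; in C major, that letter is C.

C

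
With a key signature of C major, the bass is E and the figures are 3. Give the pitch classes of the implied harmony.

E, G, B

The written figures 3 are shorthand for 5/3: the 5 is implied.
A third above E in this key is G.
A fifth above E in this key is B.
Together with the bass E, this spells E minor in root position.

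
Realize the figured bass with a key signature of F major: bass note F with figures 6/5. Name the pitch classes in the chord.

F, A, C, D

The written figures 6/5 are shorthand for 6/5/3: the 3 is implied.
A third above F in this key is A.
A fifth above F in this key is C.
A sixth above F in this key is D.
Together with the bass F, this spells D minor seventh in first inversion.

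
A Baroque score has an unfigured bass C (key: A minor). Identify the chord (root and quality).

An unfigured bass indicates a triad in root position.
In root position the bass is the root, so the root is C.
The chord tones are C, E, G, giving C major.

C major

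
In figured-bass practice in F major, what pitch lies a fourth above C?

F

Counting 3 letter steps above C lands on F; in F major, that letter is F.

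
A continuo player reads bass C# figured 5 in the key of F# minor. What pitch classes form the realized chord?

The written figures 5 are shorthand for 5/3: the 3 is implied.
A third above C# in this key is E.
A fifth above C# in this key is G#.
Together with the bass C#, this spells C# minor in root position.

C#, E, G#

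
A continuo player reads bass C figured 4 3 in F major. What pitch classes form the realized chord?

C, E, F, A

The written figures 4 3 are shorthand for 6/4/3: the 6 is implied.
A third above C in this key is E.
A fourth above C in this key is F.
A sixth above C in this key is A.
Together with the bass C, this spells F major seventh in second inversion.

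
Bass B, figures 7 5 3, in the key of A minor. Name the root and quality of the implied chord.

The figures 7 5 3 indicate a seventh chord in root position.
In root position the bass is the root, so the root is B.
The chord tones are B, D, F, A, giving B half-diminished seventh.

B half-diminished seventh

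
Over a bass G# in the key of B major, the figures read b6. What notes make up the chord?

The written figures b6 are shorthand for 6/3: the 3 is implied.
A third above G# in this key is B.
A sixth above G# in this key is E, lowered to Eb by the flat.

G#, B, Eb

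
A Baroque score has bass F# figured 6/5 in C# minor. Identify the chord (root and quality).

D# half-diminished seventh

The figures 6/5 indicate a seventh chord in first inversion.
In first inversion the root lies a sixth above the bass: a sixth above F# in C# minor is D#.
The chord tones are F#, A, C#, D#, giving D# half-diminished seventh.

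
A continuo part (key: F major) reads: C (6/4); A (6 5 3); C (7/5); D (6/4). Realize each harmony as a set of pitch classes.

C (6/4): C, F, A.
A (6/5/3): A, C, E, F.
C (7/5/3): C, E, G, Bb.
D (6/4): D, G, Bb.

C, F, A | A, C, E, F | C, E, G, Bb | D, G, Bb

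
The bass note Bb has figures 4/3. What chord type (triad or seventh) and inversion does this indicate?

4/3 is shorthand for 6/4/3.
Intervals of 6/4/3 above the bass form a seventh chord; the bass is the fifth, so this is second inversion.

seventh chord, second inversion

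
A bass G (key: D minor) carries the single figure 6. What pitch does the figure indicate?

E

Counting 5 letter steps above G lands on E; in D minor, that letter is E.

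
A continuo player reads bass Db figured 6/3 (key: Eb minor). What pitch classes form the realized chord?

A third above Db in this key is F.
A sixth above Db in this key is Bb.
Together with the bass Db, this spells Bb minor in first inversion.

Db, F, Bb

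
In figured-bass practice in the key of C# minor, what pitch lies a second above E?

F#

Counting 1 letter step above E lands on F; in C# minor, that letter is F#.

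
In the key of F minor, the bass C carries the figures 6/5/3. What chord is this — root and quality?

Ab major seventh

The figures 6/5/3 indicate a seventh chord in first inversion.
In first inversion the root lies a sixth above the bass: a sixth above C in F minor is Ab.
The chord tones are C, Eb, G, Ab, giving Ab major seventh.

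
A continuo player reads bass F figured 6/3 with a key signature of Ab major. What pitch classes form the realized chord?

F, Ab, Db

A third above F in this key is Ab.
A sixth above F in this key is Db.
Together with the bass F, this spells Db major in first inversion.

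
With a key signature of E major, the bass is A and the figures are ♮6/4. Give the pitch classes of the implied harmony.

A, D#, F

A fourth above A in this key is D#.
A sixth above A in this key is F#, made natural (F) by the ♮ figure.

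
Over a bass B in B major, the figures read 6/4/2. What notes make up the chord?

A second above B in this key is C#.
A fourth above B in this key is E.
A sixth above B in this key is G#.
Together with the bass B, this spells C# minor seventh in third inversion.

B, C#, E, G#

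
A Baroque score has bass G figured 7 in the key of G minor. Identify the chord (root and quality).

G minor seventh

The figures 7 indicate a seventh chord in root position.
In root position the bass is the root, so the root is G.
The chord tones are G, Bb, D, F, giving G minor seventh.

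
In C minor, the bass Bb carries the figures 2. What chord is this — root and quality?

C minor seventh

The figures 2 indicate a seventh chord in third inversion.
In third inversion the root lies a second above the bass: a second above Bb in C minor is C.
The chord tones are Bb, C, Eb, G, giving C minor seventh.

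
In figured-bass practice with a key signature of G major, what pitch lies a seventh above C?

Counting 6 letter steps above C lands on B; in G major, that letter is B.

B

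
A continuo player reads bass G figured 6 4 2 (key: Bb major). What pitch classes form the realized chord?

G, A, C, Eb

A second above G in this key is A.
A fourth above G in this key is C.
A sixth above G in this key is Eb.
Together with the bass G, this spells A half-diminished seventh in third inversion.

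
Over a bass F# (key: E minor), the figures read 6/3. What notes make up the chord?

A third above F# in this key is A.
A sixth above F# in this key is D.
Together with the bass F#, this spells D major in first inversion.

F#, A, D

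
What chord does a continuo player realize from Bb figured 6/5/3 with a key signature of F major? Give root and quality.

The figures 6/5/3 indicate a seventh chord in first inversion.
In first inversion the root lies a sixth above the bass: a sixth above Bb in F major is G.
The chord tones are Bb, D, F, G, giving G minor seventh.

G minor seventh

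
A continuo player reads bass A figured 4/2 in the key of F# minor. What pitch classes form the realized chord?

The written figures 4/2 are shorthand for 6/4/2: the 6 is implied.
A second above A in this key is B.
A fourth above A in this key is D.
A sixth above A in this key is F#.
Together with the bass A, this spells B minor seventh in third inversion.

A, B, D, F#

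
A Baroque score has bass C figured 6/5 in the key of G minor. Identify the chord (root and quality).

A half-diminished seventh

The figures 6/5 indicate a seventh chord in first inversion.
In first inversion the root lies a sixth above the bass: a sixth above C in G minor is A.
The chord tones are C, Eb, G, A, giving A half-diminished seventh.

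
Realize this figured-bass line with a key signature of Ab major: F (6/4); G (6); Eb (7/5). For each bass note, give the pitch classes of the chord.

F, Bb, Db | G, Bb, Eb | Eb, G, Bb, Db

F (6/4): F, Bb, Db.
G (6/3): G, Bb, Eb.
Eb (7/5/3): Eb, G, Bb, Db.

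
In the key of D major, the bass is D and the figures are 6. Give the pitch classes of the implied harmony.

D, F#, B

The written figures 6 are shorthand for 6/3: the 3 is implied.
A third above D in this key is F#.
A sixth above D in this key is B.
Together with the bass D, this spells B minor in first inversion.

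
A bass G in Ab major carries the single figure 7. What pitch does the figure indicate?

Counting 6 letter steps above G lands on F; in Ab major, that letter is F.

F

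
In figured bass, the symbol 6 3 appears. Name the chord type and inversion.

Intervals of 6/3 above the bass form a triad; the bass is the third, so this is first inversion.

triad, first inversion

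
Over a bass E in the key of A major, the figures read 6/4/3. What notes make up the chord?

E, G#, A, C#

A third above E in this key is G#.
A fourth above E in this key is A.
A sixth above E in this key is C#.
Together with the bass E, this spells A major seventh in second inversion.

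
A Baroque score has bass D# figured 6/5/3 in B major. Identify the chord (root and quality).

B major seventh

The figures 6/5/3 indicate a seventh chord in first inversion.
In first inversion the root lies a sixth above the bass: a sixth above D# in B major is B.
The chord tones are D#, F#, A#, B, giving B major seventh.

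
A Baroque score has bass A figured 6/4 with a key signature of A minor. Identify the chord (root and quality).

The figures 6/4 indicate a triad in second inversion.
In second inversion the root lies a fourth above the bass: a fourth above A in A minor is D.
The chord tones are A, D, F, giving D minor.

D minor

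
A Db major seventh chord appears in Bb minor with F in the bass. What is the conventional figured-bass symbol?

6/5

F is the third of Db major seventh, so the chord is in first inversion.
A seventh chord in first inversion is figured 6/5/3, conventionally abbreviated 6/5.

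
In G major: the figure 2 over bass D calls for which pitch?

Counting 1 letter step above D lands on E; in G major, that letter is E.

E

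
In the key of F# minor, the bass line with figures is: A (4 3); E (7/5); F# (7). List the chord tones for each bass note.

A, C#, D, F# | E, G#, B, D | F#, A, C#, E

A (6/4/3): A, C#, D, F#.
E (7/5/3): E, G#, B, D.
F# (7/5/3): F#, A, C#, E.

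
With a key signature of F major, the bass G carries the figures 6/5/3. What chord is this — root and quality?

The figures 6/5/3 indicate a seventh chord in first inversion.
In first inversion the root lies a sixth above the bass: a sixth above G in F major is E.
The chord tones are G, Bb, D, E, giving E half-diminished seventh.

E half-diminished seventh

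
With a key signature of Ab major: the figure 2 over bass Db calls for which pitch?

Counting 1 letter step above Db lands on E; in Ab major, that letter is Eb.

Eb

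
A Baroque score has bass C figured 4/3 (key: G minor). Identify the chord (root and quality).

F dominant seventh

The figures 4/3 indicate a seventh chord in second inversion.
In second inversion the root lies a fourth above the bass: a fourth above C in G minor is F.
The chord tones are C, Eb, F, A, giving F dominant seventh.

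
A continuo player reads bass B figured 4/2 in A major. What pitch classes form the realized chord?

The written figures 4/2 are shorthand for 6/4/2: the 6 is implied.
A second above B in this key is C#.
A fourth above B in this key is E.
A sixth above B in this key is G#.
Together with the bass B, this spells C# minor seventh in third inversion.

B, C#, E, G#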